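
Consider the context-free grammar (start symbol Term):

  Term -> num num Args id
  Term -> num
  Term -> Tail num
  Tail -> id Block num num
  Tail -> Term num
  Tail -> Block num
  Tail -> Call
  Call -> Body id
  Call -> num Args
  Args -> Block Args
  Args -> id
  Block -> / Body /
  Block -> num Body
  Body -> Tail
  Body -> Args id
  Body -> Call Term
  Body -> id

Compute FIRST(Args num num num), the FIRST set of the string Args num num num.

{ /, id, num }

Add FIRST(Args) = { /, id, num }; Args is not nullable, stop.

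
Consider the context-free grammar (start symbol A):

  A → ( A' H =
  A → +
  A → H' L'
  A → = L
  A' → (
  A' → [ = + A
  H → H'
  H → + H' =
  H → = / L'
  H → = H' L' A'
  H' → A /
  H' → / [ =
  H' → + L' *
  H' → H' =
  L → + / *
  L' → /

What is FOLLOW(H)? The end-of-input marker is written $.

In A → ( A' H =: add FIRST(=) = { = }.
Union: FOLLOW(H) = { = }.

{ = }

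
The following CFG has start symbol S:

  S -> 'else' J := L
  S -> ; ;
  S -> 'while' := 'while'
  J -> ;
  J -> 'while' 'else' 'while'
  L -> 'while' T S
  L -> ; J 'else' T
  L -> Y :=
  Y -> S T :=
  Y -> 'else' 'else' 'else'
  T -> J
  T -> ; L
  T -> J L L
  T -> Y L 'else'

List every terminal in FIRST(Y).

{ 'else', 'while', ; }

From Y -> S T :=: add FIRST(S) = { 'else', 'while', ; }.
Y -> 'else' 'else' 'else' contributes {'else'}.
Union: FIRST(Y) = { 'else', 'while', ; }.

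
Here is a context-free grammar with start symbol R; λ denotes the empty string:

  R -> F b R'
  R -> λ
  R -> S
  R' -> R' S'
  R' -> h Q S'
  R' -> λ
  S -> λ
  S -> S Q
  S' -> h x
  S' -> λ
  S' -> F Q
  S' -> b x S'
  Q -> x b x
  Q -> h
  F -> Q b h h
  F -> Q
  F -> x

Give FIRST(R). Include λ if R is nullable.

From R -> F b R': add FIRST(F) = { h, x }.
R -> λ contributes λ.
From R -> S: add FIRST(S) = { h, x, λ } (including λ since S is nullable).
Union: FIRST(R) = { h, x, λ }.

{ h, x, λ }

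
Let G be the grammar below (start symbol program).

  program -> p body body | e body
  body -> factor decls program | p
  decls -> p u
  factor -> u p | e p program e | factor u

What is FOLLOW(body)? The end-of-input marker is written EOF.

{ EOF, e, p, u }

In program -> p body body: add FIRST(body) = { e, p, u }.
In program -> p body body: body is at the end, add FOLLOW(program) = { EOF, e, p, u }.
In program -> e body: body is at the end, add FOLLOW(program) = { EOF, e, p, u }.
Union: FOLLOW(body) = { EOF, e, p, u }.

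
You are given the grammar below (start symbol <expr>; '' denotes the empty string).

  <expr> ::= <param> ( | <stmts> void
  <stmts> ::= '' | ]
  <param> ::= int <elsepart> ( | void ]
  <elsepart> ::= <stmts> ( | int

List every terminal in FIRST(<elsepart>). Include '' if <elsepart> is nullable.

From <elsepart> ::= <stmts> (: <stmts> nullable, take FIRST(<stmts>) ∪ {(} = { (, ] }.
<elsepart> ::= int contributes {int}.
Union: FIRST(<elsepart>) = { (, ], int }.

{ (, ], int }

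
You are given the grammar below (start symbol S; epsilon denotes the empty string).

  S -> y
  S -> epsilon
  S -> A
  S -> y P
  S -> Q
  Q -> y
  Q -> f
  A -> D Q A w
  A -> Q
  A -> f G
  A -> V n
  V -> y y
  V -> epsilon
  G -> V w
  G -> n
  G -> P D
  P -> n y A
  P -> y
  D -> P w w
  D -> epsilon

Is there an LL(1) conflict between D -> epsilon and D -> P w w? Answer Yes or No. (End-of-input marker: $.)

FIRST(epsilon) = { epsilon } and FIRST(P w w) = { n, y }.
The first alternative is nullable and FOLLOW(D) = { $, f, n, w, y } shares n with FIRST of the second — conflict.

Yes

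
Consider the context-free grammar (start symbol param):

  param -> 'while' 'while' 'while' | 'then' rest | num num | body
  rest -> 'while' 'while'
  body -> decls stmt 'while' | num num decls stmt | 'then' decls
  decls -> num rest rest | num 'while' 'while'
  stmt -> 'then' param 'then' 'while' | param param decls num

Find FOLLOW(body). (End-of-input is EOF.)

{ EOF, 'then', 'while', num }

In param -> body: body is at the end, add FOLLOW(param) = { EOF, 'then', 'while', num }.
Union: FOLLOW(body) = { EOF, 'then', 'while', num }.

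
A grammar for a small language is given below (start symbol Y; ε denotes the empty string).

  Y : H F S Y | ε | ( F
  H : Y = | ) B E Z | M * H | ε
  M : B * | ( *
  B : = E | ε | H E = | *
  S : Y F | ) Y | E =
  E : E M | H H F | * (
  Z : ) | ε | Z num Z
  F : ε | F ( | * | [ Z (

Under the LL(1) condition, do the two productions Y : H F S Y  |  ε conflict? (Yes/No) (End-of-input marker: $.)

FIRST(H F S Y) = { (, ), *, =, [, ε } and FIRST(ε) = { ε }.
Both alternatives are nullable, violating the LL(1) condition.

Yes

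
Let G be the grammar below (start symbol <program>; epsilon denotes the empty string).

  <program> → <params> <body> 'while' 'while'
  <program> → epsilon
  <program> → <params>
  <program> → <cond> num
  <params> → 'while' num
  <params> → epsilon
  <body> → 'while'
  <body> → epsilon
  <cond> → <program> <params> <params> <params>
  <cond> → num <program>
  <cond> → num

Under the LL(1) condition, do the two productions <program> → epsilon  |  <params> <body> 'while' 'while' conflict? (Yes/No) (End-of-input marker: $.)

Yes

FIRST(epsilon) = { epsilon } and FIRST(<params> <body> 'while' 'while') = { 'while' }.
The first alternative is nullable and FOLLOW(<program>) = { $, 'while', num } shares 'while' with FIRST of the second — conflict.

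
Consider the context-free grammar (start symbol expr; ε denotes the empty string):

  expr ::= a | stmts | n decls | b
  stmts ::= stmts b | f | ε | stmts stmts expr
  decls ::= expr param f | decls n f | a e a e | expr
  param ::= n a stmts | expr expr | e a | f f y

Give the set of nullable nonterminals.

Directly nullable (have an ε-production): stmts.
decls ::= expr with every symbol nullable, so decls is nullable.
param ::= expr expr with every symbol nullable, so param is nullable.
expr ::= stmts with every symbol nullable, so expr is nullable.

{ decls, expr, param, stmts }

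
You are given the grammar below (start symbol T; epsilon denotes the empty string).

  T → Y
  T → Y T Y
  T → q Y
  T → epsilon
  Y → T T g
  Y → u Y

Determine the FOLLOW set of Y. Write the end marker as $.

In T → Y: Y is at the end, add FOLLOW(T) = { $, g, q, u }.
In T → Y T Y: add FIRST(T Y) = { g, q, u }.
In T → Y T Y: Y is at the end, add FOLLOW(T) = { $, g, q, u }.
In T → q Y: Y is at the end, add FOLLOW(T) = { $, g, q, u }.
In Y → u Y: Y is at the end, add FOLLOW(Y) = { $, g, q, u }.
Union: FOLLOW(Y) = { $, g, q, u }.

{ $, g, q, u }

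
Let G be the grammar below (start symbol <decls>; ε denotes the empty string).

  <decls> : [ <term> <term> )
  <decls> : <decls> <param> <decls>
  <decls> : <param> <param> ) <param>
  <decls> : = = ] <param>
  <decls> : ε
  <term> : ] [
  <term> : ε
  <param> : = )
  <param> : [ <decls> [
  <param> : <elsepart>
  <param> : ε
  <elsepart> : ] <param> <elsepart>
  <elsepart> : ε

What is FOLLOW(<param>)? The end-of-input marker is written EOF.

In <decls> : <decls> <param> <decls>: add FIRST(<decls>)\{ε} = { ), =, [, ] }.
  Since <decls> is nullable, also add FOLLOW(<decls>) = { EOF, ), =, [, ] }.
In <decls> : <param> <param> ) <param>: add FIRST(<param> ) <param>) = { ), =, [, ] }.
In <decls> : <param> <param> ) <param>: add FIRST() <param>) = { ) }.
In <decls> : <param> <param> ) <param>: <param> is at the end, add FOLLOW(<decls>) = { EOF, ), =, [, ] }.
In <decls> : = = ] <param>: <param> is at the end, add FOLLOW(<decls>) = { EOF, ), =, [, ] }.
In <elsepart> : ] <param> <elsepart>: add FIRST(<elsepart>)\{ε} = { ] }.
  Since <elsepart> is nullable, also add FOLLOW(<elsepart>) = { EOF, ), =, [, ] }.
Union: FOLLOW(<param>) = { EOF, ), =, [, ] }.

{ EOF, ), =, [, ] }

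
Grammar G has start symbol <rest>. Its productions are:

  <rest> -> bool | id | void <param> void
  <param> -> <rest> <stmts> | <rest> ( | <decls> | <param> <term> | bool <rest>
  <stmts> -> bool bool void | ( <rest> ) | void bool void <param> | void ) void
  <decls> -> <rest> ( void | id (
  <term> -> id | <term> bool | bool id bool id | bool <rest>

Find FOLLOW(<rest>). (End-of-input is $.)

{ $, (, ), bool, id, void }

<rest> is the start symbol, so $ ∈ FOLLOW(<rest>).
In <param> -> <rest> <stmts>: add FIRST(<stmts>) = { (, bool, void }.
In <param> -> <rest> (: add FIRST(() = { ( }.
In <param> -> bool <rest>: <rest> is at the end, add FOLLOW(<param>) = { bool, id, void }.
In <stmts> -> ( <rest> ): add FIRST()) = { ) }.
In <decls> -> <rest> ( void: add FIRST(( void) = { ( }.
In <term> -> bool <rest>: <rest> is at the end, add FOLLOW(<term>) = { bool, id, void }.
Union: FOLLOW(<rest>) = { $, (, ), bool, id, void }.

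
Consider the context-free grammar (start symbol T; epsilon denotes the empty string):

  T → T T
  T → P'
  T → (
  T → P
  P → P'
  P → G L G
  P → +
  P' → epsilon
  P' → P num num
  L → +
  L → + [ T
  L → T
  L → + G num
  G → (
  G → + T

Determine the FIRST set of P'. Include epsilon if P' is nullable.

P' → epsilon contributes epsilon.
From P' → P num num: P nullable, take FIRST(P) ∪ {num} = { (, +, num }.
Union: FIRST(P') = { (, +, num, epsilon }.

{ (, +, num, epsilon }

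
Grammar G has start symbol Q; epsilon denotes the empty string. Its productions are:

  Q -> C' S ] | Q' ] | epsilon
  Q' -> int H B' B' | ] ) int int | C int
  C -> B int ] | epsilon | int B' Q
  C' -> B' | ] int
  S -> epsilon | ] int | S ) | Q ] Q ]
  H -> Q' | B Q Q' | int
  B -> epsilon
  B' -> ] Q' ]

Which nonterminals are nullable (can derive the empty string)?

{ B, C, Q, S }

Directly nullable (have an epsilon-production): Q, C, S, B.
No other nonterminal has a production whose RHS symbols are all nullable.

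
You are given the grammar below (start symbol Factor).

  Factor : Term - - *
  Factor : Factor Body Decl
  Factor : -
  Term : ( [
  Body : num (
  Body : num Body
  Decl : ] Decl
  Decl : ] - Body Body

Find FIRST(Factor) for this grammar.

{ (, - }

From Factor : Term - - *: add FIRST(Term) = { ( }.
From Factor : Factor Body Decl: add FIRST(Factor) = { (, - }.
Factor : - contributes {-}.
Union: FIRST(Factor) = { (, - }.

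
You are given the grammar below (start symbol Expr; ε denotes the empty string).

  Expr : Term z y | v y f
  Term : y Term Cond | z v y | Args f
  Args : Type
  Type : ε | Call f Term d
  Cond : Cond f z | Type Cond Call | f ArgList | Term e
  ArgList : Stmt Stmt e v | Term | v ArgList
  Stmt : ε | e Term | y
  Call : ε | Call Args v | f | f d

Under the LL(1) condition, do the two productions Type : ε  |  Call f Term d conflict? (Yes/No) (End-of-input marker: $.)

FIRST(ε) = { ε } and FIRST(Call f Term d) = { f, v }.
The first alternative is nullable and FOLLOW(Type) = { f, v, y, z } shares f with FIRST of the second — conflict.

Yes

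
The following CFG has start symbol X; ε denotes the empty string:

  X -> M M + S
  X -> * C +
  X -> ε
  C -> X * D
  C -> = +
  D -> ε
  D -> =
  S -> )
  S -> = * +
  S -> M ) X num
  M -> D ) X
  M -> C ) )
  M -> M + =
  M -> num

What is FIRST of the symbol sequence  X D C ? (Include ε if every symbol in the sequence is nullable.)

Add FIRST(X)\{ε} = { ), *, =, num }; X is nullable, continue.
Add FIRST(D)\{ε} = { = }; D is nullable, continue.
Add FIRST(C) = { ), *, =, num }; C is not nullable, stop.

{ ), *, =, num }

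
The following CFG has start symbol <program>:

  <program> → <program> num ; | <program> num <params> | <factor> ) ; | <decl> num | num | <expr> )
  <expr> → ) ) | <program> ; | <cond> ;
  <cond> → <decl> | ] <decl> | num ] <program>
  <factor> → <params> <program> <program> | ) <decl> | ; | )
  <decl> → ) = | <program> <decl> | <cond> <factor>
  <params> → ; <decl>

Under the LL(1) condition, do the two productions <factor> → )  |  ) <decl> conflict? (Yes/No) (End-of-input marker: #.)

FIRST()) = { ) } and FIRST() <decl>) = { ) }.
Both contain ), so the two alternatives are not disjoint — LL(1) conflict.

Yes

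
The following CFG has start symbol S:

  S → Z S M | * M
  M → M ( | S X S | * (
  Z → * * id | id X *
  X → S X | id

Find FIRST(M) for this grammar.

From M → M (: add FIRST(M) = { *, id }.
From M → S X S: add FIRST(S) = { *, id }.
M → * ( contributes {*}.
Union: FIRST(M) = { *, id }.

{ *, id }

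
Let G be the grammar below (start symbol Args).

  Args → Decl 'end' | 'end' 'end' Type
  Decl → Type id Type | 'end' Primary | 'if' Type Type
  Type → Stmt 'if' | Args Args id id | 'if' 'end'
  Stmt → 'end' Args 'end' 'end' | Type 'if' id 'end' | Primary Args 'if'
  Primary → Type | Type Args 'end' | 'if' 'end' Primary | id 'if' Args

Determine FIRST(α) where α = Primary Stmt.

{ 'end', 'if', id }

Add FIRST(Primary) = { 'end', 'if', id }; Primary is not nullable, stop.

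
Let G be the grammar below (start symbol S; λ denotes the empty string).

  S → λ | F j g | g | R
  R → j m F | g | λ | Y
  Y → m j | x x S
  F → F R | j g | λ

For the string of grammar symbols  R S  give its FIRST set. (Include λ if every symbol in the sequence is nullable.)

Add FIRST(R)\{λ} = { g, j, m, x }; R is nullable, continue.
Add FIRST(S)\{λ} = { g, j, m, x }; S is nullable, continue.
Every symbol is nullable, so include λ.

{ g, j, m, x, λ }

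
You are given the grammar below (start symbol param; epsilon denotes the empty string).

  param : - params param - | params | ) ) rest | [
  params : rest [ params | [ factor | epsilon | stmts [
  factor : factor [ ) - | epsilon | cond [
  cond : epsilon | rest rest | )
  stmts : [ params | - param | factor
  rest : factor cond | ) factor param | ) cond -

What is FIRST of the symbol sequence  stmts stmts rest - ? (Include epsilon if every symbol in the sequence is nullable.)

Add FIRST(stmts)\{epsilon} = { ), -, [ }; stmts is nullable, continue.
Add FIRST(stmts)\{epsilon} = { ), -, [ }; stmts is nullable, continue.
Add FIRST(rest)\{epsilon} = { ), [ }; rest is nullable, continue.
- is a terminal; add {-} and stop.

{ ), -, [ }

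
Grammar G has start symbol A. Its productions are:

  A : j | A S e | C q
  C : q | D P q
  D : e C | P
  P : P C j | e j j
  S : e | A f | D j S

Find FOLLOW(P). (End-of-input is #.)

In C : D P q: add FIRST(q) = { q }.
In D : P: P is at the end, add FOLLOW(D) = { e, j }.
In P : P C j: add FIRST(C j) = { e, q }.
Union: FOLLOW(P) = { e, j, q }.

{ e, j, q }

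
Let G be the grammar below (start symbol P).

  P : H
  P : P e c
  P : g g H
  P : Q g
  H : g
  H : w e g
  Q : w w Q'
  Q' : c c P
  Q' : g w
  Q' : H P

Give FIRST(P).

{ g, w }

From P : H: add FIRST(H) = { g, w }.
From P : P e c: add FIRST(P) = { g, w }.
P : g g H contributes {g}.
From P : Q g: add FIRST(Q) = { w }.
Union: FIRST(P) = { g, w }.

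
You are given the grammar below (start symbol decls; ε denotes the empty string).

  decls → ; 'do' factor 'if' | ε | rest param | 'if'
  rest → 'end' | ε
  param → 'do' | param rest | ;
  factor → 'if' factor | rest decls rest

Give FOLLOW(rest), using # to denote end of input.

{ #, 'do', 'end', 'if', ; }

In decls → rest param: add FIRST(param) = { 'do', ; }.
In param → param rest: rest is at the end, add FOLLOW(param) = { #, 'end', 'if' }.
In factor → rest decls rest: add FIRST(decls rest)\{ε} = { 'do', 'end', 'if', ; }.
  Since decls rest is nullable, also add FOLLOW(factor) = { 'if' }.
In factor → rest decls rest: rest is at the end, add FOLLOW(factor) = { 'if' }.
Union: FOLLOW(rest) = { #, 'do', 'end', 'if', ; }.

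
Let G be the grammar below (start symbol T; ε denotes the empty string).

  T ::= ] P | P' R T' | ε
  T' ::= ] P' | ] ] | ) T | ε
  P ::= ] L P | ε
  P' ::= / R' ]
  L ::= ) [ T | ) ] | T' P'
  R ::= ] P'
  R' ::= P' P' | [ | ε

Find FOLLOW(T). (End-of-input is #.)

{ #, /, ] }

T is the start symbol, so # ∈ FOLLOW(T).
In T' ::= ) T: T is at the end, add FOLLOW(T') = { #, /, ] }.
In L ::= ) [ T: T is at the end, add FOLLOW(L) = { #, /, ] }.
Union: FOLLOW(T) = { #, /, ] }.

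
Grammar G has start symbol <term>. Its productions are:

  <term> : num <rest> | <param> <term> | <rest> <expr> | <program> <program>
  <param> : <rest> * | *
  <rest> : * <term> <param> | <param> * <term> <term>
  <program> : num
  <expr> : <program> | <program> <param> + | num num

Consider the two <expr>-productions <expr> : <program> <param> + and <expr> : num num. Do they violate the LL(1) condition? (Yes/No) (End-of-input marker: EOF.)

Yes

FIRST(<program> <param> +) = { num } and FIRST(num num) = { num }.
Both contain num, so the two alternatives are not disjoint — LL(1) conflict.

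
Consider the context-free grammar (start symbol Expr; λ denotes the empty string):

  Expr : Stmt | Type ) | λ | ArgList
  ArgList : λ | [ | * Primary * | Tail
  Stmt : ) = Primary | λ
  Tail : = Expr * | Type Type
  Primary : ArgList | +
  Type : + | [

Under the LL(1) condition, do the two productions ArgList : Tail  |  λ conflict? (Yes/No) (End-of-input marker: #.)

No

FIRST(Tail) = { +, =, [ } and FIRST(λ) = { λ }.
The second is nullable but FOLLOW(ArgList) = { #, * } is disjoint from FIRST of the first.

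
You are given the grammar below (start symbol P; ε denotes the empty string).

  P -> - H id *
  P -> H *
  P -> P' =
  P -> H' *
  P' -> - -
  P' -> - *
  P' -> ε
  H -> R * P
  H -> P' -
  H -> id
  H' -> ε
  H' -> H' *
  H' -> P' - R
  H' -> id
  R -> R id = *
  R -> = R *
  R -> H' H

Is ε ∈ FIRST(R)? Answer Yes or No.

No

Nullable nonterminals: H', P'.
No production of R has an RHS whose symbols are all nullable, so R is not nullable.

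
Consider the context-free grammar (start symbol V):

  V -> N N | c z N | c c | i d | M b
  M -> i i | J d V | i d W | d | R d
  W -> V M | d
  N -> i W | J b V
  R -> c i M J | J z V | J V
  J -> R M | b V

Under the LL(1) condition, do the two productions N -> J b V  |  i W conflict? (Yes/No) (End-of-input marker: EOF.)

FIRST(J b V) = { b, c } and FIRST(i W) = { i }.
The FIRST sets are disjoint and neither alternative is nullable — no conflict.

No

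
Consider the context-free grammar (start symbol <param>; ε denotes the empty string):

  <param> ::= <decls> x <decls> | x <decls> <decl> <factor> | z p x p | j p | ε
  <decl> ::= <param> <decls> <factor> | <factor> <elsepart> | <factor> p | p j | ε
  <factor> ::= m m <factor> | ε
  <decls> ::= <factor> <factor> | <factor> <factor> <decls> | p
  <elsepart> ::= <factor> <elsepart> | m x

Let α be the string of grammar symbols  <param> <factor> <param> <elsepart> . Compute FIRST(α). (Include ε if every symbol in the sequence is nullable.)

Add FIRST(<param>)\{ε} = { j, m, p, x, z }; <param> is nullable, continue.
Add FIRST(<factor>)\{ε} = { m }; <factor> is nullable, continue.
Add FIRST(<param>)\{ε} = { j, m, p, x, z }; <param> is nullable, continue.
Add FIRST(<elsepart>) = { m }; <elsepart> is not nullable, stop.

{ j, m, p, x, z }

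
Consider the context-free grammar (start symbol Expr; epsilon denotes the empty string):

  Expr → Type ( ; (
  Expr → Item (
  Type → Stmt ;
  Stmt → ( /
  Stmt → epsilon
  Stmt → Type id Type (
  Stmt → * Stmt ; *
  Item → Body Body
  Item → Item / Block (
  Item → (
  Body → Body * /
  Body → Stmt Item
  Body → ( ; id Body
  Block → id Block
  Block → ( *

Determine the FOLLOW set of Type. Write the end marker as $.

In Expr → Type ( ; (: add FIRST(( ; () = { ( }.
In Stmt → Type id Type (: add FIRST(id Type () = { id }.
In Stmt → Type id Type (: add FIRST(() = { ( }.
Union: FOLLOW(Type) = { (, id }.

{ (, id }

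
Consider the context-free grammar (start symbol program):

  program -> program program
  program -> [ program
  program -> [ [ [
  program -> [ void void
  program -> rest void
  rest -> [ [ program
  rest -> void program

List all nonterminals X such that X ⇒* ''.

No nonterminal has an empty production or an RHS whose symbols are all nullable.

{ } (none)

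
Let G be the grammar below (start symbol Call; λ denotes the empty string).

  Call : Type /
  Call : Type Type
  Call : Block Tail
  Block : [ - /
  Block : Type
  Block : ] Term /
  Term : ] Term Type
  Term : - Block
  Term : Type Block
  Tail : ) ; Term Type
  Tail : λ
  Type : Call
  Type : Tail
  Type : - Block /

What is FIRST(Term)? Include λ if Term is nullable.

Term : ] Term Type contributes {]}.
Term : - Block contributes {-}.
From Term : Type Block: Type, Block nullable, take FIRST(Type) ∪ FIRST(Block) = { ), -, /, [, ] }; also λ since the whole RHS is nullable.
Union: FIRST(Term) = { ), -, /, [, ], λ }.

{ ), -, /, [, ], λ }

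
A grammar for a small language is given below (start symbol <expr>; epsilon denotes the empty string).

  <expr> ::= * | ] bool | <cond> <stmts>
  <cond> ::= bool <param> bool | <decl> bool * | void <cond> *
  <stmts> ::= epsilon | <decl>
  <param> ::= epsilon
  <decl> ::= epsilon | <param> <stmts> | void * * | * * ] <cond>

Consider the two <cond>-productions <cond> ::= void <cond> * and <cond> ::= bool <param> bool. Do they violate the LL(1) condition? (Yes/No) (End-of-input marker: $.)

No

FIRST(void <cond> *) = { void } and FIRST(bool <param> bool) = { bool }.
The FIRST sets are disjoint and neither alternative is nullable — no conflict.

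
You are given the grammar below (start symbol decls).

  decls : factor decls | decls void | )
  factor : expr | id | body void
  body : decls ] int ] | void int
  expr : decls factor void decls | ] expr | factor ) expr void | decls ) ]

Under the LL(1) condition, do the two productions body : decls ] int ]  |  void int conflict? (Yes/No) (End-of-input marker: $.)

FIRST(decls ] int ]) = { ), ], id, void } and FIRST(void int) = { void }.
Both contain void, so the two alternatives are not disjoint — LL(1) conflict.

Yes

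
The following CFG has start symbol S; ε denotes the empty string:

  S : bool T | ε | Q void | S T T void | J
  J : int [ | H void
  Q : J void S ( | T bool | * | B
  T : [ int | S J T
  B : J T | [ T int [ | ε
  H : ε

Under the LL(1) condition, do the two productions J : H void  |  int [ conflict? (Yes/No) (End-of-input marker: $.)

FIRST(H void) = { void } and FIRST(int [) = { int }.
The FIRST sets are disjoint and neither alternative is nullable — no conflict.

No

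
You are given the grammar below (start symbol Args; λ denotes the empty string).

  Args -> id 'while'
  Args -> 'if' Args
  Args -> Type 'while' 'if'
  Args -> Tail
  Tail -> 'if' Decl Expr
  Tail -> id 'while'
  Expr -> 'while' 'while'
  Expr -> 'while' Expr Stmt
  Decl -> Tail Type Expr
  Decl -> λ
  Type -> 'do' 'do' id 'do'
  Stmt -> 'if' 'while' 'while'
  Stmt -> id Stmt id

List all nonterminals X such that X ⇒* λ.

Directly nullable (have an λ-production): Decl.
No other nonterminal has a production whose RHS symbols are all nullable.

{ Decl }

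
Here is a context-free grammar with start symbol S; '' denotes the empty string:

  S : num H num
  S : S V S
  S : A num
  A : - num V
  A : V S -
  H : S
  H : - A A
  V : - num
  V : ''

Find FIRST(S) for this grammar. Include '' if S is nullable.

S : num H num contributes {num}.
From S : S V S: add FIRST(S) = { -, num }.
From S : A num: add FIRST(A) = { -, num }.
Union: FIRST(S) = { -, num }.

{ -, num }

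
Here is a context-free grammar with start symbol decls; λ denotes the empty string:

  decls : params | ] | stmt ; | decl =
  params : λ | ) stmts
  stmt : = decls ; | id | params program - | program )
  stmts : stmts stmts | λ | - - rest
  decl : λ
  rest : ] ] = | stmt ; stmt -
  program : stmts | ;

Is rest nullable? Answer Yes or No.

Nullable nonterminals: decl, decls, params, program, stmts.
No production of rest has an RHS whose symbols are all nullable, so rest is not nullable.

No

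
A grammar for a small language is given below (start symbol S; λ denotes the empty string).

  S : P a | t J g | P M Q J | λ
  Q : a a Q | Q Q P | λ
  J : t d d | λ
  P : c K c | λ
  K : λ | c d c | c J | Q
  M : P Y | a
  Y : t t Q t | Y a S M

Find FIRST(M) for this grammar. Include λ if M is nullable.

{ a, c, t }

From M : P Y: P nullable, take FIRST(P) ∪ FIRST(Y) = { c, t }.
M : a contributes {a}.
Union: FIRST(M) = { a, c, t }.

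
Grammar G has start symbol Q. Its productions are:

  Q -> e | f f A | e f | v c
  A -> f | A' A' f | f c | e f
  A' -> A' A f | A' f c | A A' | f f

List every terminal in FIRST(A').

From A' -> A' A f: add FIRST(A') = { e, f }.
From A' -> A' f c: add FIRST(A') = { e, f }.
From A' -> A A': add FIRST(A) = { e, f }.
A' -> f f contributes {f}.
Union: FIRST(A') = { e, f }.

{ e, f }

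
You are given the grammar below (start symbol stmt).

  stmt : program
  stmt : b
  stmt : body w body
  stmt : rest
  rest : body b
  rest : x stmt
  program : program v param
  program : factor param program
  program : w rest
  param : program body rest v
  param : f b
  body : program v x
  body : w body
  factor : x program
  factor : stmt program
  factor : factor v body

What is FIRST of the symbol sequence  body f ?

{ b, w, x }

Add FIRST(body) = { b, w, x }; body is not nullable, stop.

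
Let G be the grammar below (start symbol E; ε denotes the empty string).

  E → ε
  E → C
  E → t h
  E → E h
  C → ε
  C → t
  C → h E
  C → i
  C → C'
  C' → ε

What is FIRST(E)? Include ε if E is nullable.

E → ε contributes ε.
From E → C: add FIRST(C) = { h, i, t, ε } (including ε since C is nullable).
E → t h contributes {t}.
From E → E h: E nullable, take FIRST(E) ∪ {h} = { h, i, t }.
Union: FIRST(E) = { h, i, t, ε }.

{ h, i, t, ε }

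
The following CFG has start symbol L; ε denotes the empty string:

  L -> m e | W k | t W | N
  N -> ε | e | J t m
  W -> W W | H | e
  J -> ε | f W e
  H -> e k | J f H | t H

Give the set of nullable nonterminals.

Directly nullable (have an ε-production): N, J.
L -> N with every symbol nullable, so L is nullable.
No other nonterminal has a production whose RHS symbols are all nullable.

{ J, L, N }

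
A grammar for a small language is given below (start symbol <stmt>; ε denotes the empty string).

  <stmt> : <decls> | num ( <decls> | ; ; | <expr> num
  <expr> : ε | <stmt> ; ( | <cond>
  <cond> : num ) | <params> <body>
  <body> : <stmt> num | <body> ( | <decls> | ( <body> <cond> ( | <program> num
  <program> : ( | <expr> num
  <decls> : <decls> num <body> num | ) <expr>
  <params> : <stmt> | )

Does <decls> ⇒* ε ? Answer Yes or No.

Nullable nonterminals: <expr>.
No production of <decls> has an RHS whose symbols are all nullable, so <decls> is not nullable.

No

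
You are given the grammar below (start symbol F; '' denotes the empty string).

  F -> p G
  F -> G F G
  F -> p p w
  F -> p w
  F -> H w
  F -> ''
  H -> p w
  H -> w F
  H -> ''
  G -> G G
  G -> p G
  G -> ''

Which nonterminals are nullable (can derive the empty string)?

{ F, G, H }

Directly nullable (have an ''-production): F, H, G.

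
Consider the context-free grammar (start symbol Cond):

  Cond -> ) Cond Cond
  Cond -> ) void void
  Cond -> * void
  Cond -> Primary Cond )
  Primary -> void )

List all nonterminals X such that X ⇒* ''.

No nonterminal has an empty production or an RHS whose symbols are all nullable.

{ } (none)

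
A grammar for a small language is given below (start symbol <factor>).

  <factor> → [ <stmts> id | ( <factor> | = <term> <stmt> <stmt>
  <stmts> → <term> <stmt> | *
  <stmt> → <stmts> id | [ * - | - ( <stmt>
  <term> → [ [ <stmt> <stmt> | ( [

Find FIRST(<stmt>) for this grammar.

{ (, *, -, [ }

From <stmt> → <stmts> id: add FIRST(<stmts>) = { (, *, [ }.
<stmt> → [ * - contributes {[}.
<stmt> → - ( <stmt> contributes {-}.
Union: FIRST(<stmt>) = { (, *, -, [ }.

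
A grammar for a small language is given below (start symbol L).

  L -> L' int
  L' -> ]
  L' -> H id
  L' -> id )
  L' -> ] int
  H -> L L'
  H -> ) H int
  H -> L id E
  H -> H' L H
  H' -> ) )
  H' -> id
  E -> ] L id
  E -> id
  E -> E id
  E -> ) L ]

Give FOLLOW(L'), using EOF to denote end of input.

{ id, int }

In L -> L' int: add FIRST(int) = { int }.
In H -> L L': L' is at the end, add FOLLOW(H) = { id, int }.
Union: FOLLOW(L') = { id, int }.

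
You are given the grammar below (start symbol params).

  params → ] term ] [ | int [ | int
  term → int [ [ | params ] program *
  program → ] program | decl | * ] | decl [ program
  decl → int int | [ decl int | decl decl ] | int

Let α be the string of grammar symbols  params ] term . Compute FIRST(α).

Add FIRST(params) = { ], int }; params is not nullable, stop.

{ ], int }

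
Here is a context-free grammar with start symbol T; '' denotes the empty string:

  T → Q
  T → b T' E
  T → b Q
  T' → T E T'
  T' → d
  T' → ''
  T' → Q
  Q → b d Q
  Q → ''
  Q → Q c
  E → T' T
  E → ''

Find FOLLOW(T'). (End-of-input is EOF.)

{ EOF, b, c, d }

In T → b T' E: add FIRST(E)\{''} = { b, c, d }.
  Since E is nullable, also add FOLLOW(T) = { EOF, b, c, d }.
In T' → T E T': T' is at the end, add FOLLOW(T') = { EOF, b, c, d }.
In E → T' T: add FIRST(T)\{''} = { b, c }.
  Since T is nullable, also add FOLLOW(E) = { EOF, b, c, d }.
Union: FOLLOW(T') = { EOF, b, c, d }.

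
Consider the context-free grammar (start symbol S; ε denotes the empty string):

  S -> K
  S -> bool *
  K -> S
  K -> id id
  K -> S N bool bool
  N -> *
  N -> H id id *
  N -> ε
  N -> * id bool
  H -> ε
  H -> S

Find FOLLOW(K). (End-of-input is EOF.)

{ EOF, *, bool, id }

In S -> K: K is at the end, add FOLLOW(S) = { EOF, *, bool, id }.
Union: FOLLOW(K) = { EOF, *, bool, id }.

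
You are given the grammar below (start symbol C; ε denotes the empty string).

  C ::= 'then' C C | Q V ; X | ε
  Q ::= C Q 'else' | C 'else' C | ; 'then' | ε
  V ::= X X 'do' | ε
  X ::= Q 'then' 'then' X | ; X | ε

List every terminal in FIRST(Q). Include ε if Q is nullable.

From Q ::= C Q 'else': C, Q nullable, take FIRST(C) ∪ FIRST(Q) ∪ {'else'} = { 'do', 'else', 'then', ; }.
From Q ::= C 'else' C: C nullable, take FIRST(C) ∪ {'else'} = { 'do', 'else', 'then', ; }.
Q ::= ; 'then' contributes {;}.
Q ::= ε contributes ε.
Union: FIRST(Q) = { 'do', 'else', 'then', ;, ε }.

{ 'do', 'else', 'then', ;, ε }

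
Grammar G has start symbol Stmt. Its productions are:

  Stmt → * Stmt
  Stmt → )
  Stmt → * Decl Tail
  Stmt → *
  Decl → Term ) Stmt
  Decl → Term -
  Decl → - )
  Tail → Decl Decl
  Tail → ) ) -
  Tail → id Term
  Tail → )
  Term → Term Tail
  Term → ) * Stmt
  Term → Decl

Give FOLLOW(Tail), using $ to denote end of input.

In Stmt → * Decl Tail: Tail is at the end, add FOLLOW(Stmt) = { $, ), -, id }.
In Term → Term Tail: Tail is at the end, add FOLLOW(Term) = { $, ), -, id }.
Union: FOLLOW(Tail) = { $, ), -, id }.

{ $, ), -, id }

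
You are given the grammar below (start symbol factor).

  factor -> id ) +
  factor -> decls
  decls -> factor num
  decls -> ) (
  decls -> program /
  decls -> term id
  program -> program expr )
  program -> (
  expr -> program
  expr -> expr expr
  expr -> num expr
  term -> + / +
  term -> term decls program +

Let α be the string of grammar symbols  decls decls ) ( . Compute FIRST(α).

Add FIRST(decls) = { (, ), +, id }; decls is not nullable, stop.

{ (, ), +, id }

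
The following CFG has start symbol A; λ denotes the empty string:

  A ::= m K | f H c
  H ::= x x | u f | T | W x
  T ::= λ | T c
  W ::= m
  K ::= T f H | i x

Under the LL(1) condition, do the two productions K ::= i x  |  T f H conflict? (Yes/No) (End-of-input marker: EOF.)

FIRST(i x) = { i } and FIRST(T f H) = { c, f }.
The FIRST sets are disjoint and neither alternative is nullable — no conflict.

No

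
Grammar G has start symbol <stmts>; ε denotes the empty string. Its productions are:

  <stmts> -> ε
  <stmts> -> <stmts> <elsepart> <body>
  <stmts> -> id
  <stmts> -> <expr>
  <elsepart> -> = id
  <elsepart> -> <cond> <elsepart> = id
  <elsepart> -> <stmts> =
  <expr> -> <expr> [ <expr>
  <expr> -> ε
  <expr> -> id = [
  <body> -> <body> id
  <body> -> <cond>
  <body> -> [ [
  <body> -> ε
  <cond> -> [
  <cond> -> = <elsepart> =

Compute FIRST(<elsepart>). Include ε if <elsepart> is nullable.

{ =, [, id }

<elsepart> -> = id contributes {=}.
From <elsepart> -> <cond> <elsepart> = id: add FIRST(<cond>) = { =, [ }.
From <elsepart> -> <stmts> =: <stmts> nullable, take FIRST(<stmts>) ∪ {=} = { =, [, id }.
Union: FIRST(<elsepart>) = { =, [, id }.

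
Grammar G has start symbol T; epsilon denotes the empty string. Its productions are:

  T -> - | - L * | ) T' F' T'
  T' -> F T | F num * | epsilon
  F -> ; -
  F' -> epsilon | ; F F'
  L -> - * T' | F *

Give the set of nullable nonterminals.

{ F', T' }

Directly nullable (have an epsilon-production): T', F'.
No other nonterminal has a production whose RHS symbols are all nullable.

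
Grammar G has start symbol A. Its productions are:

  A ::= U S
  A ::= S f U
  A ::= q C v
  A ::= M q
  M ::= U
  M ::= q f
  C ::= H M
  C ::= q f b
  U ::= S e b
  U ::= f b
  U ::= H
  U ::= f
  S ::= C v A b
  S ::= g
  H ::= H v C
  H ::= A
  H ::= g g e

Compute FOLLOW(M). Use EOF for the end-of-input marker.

{ EOF, b, f, g, q, v }

In A ::= M q: add FIRST(q) = { q }.
In C ::= H M: M is at the end, add FOLLOW(C) = { EOF, b, f, g, q, v }.
Union: FOLLOW(M) = { EOF, b, f, g, q, v }.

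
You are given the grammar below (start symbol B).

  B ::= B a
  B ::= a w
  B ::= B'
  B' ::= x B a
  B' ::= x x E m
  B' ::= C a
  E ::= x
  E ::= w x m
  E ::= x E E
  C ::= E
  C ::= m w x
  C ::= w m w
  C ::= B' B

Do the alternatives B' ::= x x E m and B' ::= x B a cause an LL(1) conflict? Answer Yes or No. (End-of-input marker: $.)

Yes

FIRST(x x E m) = { x } and FIRST(x B a) = { x }.
Both contain x, so the two alternatives are not disjoint — LL(1) conflict.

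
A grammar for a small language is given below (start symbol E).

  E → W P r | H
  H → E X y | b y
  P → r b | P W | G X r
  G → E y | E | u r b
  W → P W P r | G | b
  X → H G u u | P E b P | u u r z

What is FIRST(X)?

{ b, r, u }

From X → H G u u: add FIRST(H) = { b, r, u }.
From X → P E b P: add FIRST(P) = { b, r, u }.
X → u u r z contributes {u}.
Union: FIRST(X) = { b, r, u }.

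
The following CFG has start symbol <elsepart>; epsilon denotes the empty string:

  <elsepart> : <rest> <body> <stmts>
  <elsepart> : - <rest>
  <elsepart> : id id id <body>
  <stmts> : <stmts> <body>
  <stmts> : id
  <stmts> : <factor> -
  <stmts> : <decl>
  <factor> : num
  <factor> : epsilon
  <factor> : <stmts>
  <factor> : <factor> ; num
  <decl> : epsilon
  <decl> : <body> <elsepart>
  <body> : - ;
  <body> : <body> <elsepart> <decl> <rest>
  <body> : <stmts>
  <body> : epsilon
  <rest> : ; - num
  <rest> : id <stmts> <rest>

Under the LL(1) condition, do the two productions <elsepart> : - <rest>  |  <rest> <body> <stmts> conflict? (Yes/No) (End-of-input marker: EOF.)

No

FIRST(- <rest>) = { - } and FIRST(<rest> <body> <stmts>) = { ;, id }.
The FIRST sets are disjoint and neither alternative is nullable — no conflict.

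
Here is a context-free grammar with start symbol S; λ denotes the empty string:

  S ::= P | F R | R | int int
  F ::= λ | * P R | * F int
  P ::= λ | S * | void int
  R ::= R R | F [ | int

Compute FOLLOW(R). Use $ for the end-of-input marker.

In S ::= F R: R is at the end, add FOLLOW(S) = { $, * }.
In S ::= R: R is at the end, add FOLLOW(S) = { $, * }.
In F ::= * P R: R is at the end, add FOLLOW(F) = { *, [, int }.
In R ::= R R: add FIRST(R) = { *, [, int }.
In R ::= R R: R is at the end, add FOLLOW(R) = { $, *, [, int }.
Union: FOLLOW(R) = { $, *, [, int }.

{ $, *, [, int }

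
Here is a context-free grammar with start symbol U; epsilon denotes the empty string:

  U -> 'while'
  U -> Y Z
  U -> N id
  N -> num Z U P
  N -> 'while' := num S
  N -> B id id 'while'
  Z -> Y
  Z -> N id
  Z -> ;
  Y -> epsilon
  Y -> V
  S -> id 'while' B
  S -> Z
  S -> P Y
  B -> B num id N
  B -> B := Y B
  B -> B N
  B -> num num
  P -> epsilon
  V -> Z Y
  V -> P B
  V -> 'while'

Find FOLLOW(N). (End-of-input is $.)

In U -> N id: add FIRST(id) = { id }.
In Z -> N id: add FIRST(id) = { id }.
In B -> B num id N: N is at the end, add FOLLOW(B) = { $, 'while', :=, ;, id, num }.
In B -> B N: N is at the end, add FOLLOW(B) = { $, 'while', :=, ;, id, num }.
Union: FOLLOW(N) = { $, 'while', :=, ;, id, num }.

{ $, 'while', :=, ;, id, num }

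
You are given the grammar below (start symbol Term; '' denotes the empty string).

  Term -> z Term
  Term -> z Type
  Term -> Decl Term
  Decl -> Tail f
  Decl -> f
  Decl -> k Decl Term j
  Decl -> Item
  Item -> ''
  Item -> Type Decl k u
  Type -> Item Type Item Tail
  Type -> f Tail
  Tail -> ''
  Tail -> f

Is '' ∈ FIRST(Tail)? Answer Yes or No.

Yes

Tail has an ''-production, so Tail ⇒ ''.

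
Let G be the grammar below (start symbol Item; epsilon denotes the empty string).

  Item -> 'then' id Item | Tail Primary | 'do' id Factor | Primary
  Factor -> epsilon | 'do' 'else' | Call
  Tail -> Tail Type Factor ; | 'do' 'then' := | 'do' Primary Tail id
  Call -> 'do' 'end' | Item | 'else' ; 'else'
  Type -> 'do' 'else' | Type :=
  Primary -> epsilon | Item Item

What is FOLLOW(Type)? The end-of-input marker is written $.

{ 'do', 'else', 'then', :=, ; }

In Tail -> Tail Type Factor ;: add FIRST(Factor ;) = { 'do', 'else', 'then', ; }.
In Type -> Type :=: add FIRST(:=) = { := }.
Union: FOLLOW(Type) = { 'do', 'else', 'then', :=, ; }.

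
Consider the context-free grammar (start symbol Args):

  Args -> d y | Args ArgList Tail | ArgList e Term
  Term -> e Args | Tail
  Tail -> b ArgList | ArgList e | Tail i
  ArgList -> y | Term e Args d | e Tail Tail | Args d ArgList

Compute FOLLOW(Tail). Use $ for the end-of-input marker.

{ $, b, d, e, i, y }

In Args -> Args ArgList Tail: Tail is at the end, add FOLLOW(Args) = { $, b, d, e, y }.
In Term -> Tail: Tail is at the end, add FOLLOW(Term) = { $, b, d, e, y }.
In Tail -> Tail i: add FIRST(i) = { i }.
In ArgList -> e Tail Tail: add FIRST(Tail) = { b, d, e, y }.
In ArgList -> e Tail Tail: Tail is at the end, add FOLLOW(ArgList) = { $, b, d, e, i, y }.
Union: FOLLOW(Tail) = { $, b, d, e, i, y }.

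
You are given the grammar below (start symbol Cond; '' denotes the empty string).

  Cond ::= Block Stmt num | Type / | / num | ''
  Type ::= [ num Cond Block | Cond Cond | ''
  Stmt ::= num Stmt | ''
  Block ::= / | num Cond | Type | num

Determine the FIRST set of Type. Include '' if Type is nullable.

{ /, [, num, '' }

Type ::= [ num Cond Block contributes {[}.
From Type ::= Cond Cond: Cond, Cond nullable, take FIRST(Cond) ∪ FIRST(Cond) = { /, [, num }; also '' since the whole RHS is nullable.
Type ::= '' contributes ''.
Union: FIRST(Type) = { /, [, num, '' }.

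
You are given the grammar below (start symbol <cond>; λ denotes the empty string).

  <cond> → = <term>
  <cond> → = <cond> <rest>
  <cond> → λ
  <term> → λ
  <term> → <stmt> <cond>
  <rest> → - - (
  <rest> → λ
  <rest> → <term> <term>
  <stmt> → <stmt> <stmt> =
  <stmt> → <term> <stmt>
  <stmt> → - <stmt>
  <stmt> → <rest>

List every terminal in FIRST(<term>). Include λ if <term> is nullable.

<term> → λ contributes λ.
From <term> → <stmt> <cond>: <stmt>, <cond> nullable, take FIRST(<stmt>) ∪ FIRST(<cond>) = { -, = }; also λ since the whole RHS is nullable.
Union: FIRST(<term>) = { -, =, λ }.

{ -, =, λ }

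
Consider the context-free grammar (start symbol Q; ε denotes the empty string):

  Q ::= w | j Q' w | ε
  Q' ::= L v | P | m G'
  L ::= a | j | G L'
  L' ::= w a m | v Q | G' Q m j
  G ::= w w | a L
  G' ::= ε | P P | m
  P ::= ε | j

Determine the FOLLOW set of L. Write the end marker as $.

{ j, m, v, w }

In Q' ::= L v: add FIRST(v) = { v }.
In G ::= a L: L is at the end, add FOLLOW(G) = { j, m, v, w }.
Union: FOLLOW(L) = { j, m, v, w }.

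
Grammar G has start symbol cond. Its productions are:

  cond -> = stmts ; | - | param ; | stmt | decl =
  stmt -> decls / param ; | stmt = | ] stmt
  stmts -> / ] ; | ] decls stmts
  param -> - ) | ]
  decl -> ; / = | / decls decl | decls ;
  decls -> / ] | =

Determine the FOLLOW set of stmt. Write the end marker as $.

{ $, = }

In cond -> stmt: stmt is at the end, add FOLLOW(cond) = { $ }.
In stmt -> stmt =: add FIRST(=) = { = }.
In stmt -> ] stmt: stmt is at the end, add FOLLOW(stmt) = { $, = }.
Union: FOLLOW(stmt) = { $, = }.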